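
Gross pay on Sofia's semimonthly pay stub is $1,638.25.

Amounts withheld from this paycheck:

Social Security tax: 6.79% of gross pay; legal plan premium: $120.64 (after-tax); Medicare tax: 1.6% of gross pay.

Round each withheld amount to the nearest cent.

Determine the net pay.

Social Security tax: $1,638.25 × 0.0679 = $111.24
Medicare tax: $1,638.25 × 0.016 = $26.21
Legal plan premium: $120.64
Total deductions = $111.24 + $26.21 + $120.64 = $258.09
Net pay = $1,638.25 − $258.09 = $1,380.16

$1,380.16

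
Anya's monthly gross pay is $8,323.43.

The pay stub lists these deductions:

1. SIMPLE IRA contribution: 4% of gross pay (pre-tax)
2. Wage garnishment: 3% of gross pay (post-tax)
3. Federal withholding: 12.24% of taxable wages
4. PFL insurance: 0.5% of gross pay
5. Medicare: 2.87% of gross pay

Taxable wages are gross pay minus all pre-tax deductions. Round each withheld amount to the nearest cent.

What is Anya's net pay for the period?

$6,482.25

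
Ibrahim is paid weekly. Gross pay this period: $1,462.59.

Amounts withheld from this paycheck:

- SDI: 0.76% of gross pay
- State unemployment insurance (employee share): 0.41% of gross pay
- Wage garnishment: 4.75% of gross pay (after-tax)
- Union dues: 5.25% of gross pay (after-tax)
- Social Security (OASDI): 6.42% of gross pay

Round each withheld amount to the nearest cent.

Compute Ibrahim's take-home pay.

$1,205.31

State unemployment insurance (employee share): $1,462.59 × 0.0041 = $6.00
SDI: $1,462.59 × 0.0076 = $11.12
Social Security (OASDI): $1,462.59 × 0.0642 = $93.90
Union dues: $1,462.59 × 0.0525 = $76.79
Wage garnishment: $1,462.59 × 0.0475 = $69.47
Total deductions = $6.00 + $11.12 + $93.90 + $76.79 + $69.47 = $257.28
Net pay = $1,462.59 − $257.28 = $1,205.31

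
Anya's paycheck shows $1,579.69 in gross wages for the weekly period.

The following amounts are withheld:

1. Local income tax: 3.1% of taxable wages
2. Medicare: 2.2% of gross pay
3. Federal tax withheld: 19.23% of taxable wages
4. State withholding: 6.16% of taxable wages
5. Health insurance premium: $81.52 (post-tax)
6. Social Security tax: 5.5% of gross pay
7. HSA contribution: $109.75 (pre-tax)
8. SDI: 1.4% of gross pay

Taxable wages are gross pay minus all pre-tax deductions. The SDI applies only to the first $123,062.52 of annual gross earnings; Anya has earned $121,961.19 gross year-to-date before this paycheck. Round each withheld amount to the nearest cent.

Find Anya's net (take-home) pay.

HSA contribution: $109.75
Taxable wages = $1,579.69 − $109.75 = $1,469.94
Federal tax withheld: $1,469.94 × 0.1923 = $282.67
State withholding: $1,469.94 × 0.0616 = $90.55
Local income tax: $1,469.94 × 0.031 = $45.57
Medicare: $1,579.69 × 0.022 = $34.75
SDI: only $123,062.52 − $121,961.19 = $1,101.33 of this check is subject → $1,101.33 × 0.014 = $15.42
Social Security tax: $1,579.69 × 0.055 = $86.88
Health insurance premium: $81.52
Total deductions = $109.75 + $282.67 + $90.55 + $45.57 + $34.75 + $15.42 + $86.88 + $81.52 = $747.11
Net pay = $1,579.69 − $747.11 = $832.58

$832.58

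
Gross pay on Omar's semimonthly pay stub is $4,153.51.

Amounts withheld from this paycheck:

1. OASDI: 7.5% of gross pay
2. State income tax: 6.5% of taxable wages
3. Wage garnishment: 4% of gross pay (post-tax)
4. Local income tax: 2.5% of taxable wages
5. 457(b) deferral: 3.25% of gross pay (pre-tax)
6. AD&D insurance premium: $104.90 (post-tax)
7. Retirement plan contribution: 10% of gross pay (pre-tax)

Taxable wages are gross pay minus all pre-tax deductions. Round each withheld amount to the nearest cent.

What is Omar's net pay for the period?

$2,696.33

457(b) deferral: $4,153.51 × 0.0325 = $134.99
Retirement plan contribution: $4,153.51 × 0.1 = $415.35
Pre-tax total = $134.99 + $415.35 = $550.34
Taxable wages = $4,153.51 − $550.34 = $3,603.17
Local income tax: $3,603.17 × 0.025 = $90.08
State income tax: $3,603.17 × 0.065 = $234.21
OASDI: $4,153.51 × 0.075 = $311.51
AD&D insurance premium: $104.90
Wage garnishment: $4,153.51 × 0.04 = $166.14
Total deductions = $134.99 + $415.35 + $90.08 + $234.21 + $311.51 + $104.90 + $166.14 = $1,457.18
Net pay = $4,153.51 − $1,457.18 = $2,696.33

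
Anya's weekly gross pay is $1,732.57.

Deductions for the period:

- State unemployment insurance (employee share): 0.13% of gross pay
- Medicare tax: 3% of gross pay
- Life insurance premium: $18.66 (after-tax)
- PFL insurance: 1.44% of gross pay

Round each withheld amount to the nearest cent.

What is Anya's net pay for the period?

$1,634.73

PFL insurance: $1,732.57 × 0.0144 = $24.95
State unemployment insurance (employee share): $1,732.57 × 0.0013 = $2.25
Medicare tax: $1,732.57 × 0.03 = $51.98
Life insurance premium: $18.66
Total deductions = $24.95 + $2.25 + $51.98 + $18.66 = $97.84
Net pay = $1,732.57 − $97.84 = $1,634.73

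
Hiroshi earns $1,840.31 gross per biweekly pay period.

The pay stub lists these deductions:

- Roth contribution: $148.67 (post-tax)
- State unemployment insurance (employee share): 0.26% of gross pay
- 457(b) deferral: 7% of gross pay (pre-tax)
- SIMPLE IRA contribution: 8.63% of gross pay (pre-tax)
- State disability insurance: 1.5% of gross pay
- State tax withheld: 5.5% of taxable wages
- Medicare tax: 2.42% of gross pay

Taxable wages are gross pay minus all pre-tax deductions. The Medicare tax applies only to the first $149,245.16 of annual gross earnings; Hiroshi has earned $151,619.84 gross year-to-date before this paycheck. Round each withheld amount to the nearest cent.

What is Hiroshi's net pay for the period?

457(b) deferral: $1,840.31 × 0.07 = $128.82
SIMPLE IRA contribution: $1,840.31 × 0.0863 = $158.82
Pre-tax total = $128.82 + $158.82 = $287.64
Taxable wages = $1,840.31 − $287.64 = $1,552.67
State tax withheld: $1,552.67 × 0.055 = $85.40
Medicare tax: annual cap $149,245.16 already reached (YTD $151,619.84), so $0.00
State unemployment insurance (employee share): $1,840.31 × 0.0026 = $4.78
State disability insurance: $1,840.31 × 0.015 = $27.60
Roth contribution: $148.67
Total deductions = $128.82 + $158.82 + $85.40 + $0.00 + $4.78 + $27.60 + $148.67 = $554.09
Net pay = $1,840.31 − $554.09 = $1,286.22

$1,286.22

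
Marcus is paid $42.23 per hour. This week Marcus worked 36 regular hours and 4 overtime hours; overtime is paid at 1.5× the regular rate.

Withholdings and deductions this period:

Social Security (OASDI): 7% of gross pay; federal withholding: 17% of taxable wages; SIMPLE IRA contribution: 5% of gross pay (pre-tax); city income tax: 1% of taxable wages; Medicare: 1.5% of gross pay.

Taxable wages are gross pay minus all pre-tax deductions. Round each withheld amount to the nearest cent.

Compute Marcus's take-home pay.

Regular pay: 36 × $42.23 = $1520.28
Overtime pay: 4 × $42.23 × 1.5 = $253.38
Gross pay = $1520.28 + $253.38 = $1773.66
SIMPLE IRA contribution: $1773.66 × 0.05 = $88.68
Taxable wages = $1773.66 − $88.68 = $1684.98
City income tax: $1684.98 × 0.01 = $16.85
Federal withholding: $1684.98 × 0.17 = $286.45
Social Security (OASDI): $1773.66 × 0.07 = $124.16
Medicare: $1773.66 × 0.015 = $26.60
Total deductions = $88.68 + $16.85 + $286.45 + $124.16 + $26.60 = $542.74
Net pay = $1773.66 − $542.74 = $1230.92

$1230.92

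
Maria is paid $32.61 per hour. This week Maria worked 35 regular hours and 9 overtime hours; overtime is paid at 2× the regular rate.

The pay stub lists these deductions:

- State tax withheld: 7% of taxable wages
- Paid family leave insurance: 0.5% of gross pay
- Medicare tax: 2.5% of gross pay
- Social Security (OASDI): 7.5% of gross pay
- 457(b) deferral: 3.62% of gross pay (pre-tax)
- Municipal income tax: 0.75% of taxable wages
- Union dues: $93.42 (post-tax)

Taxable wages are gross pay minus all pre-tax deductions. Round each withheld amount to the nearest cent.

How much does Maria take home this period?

Regular pay: 35 × $32.61 = $1141.35
Overtime pay: 9 × $32.61 × 2 = $586.98
Gross pay = $1141.35 + $586.98 = $1728.33
457(b) deferral: $1728.33 × 0.0362 = $62.57
Taxable wages = $1728.33 − $62.57 = $1665.76
Municipal income tax: $1665.76 × 0.0075 = $12.49
State tax withheld: $1665.76 × 0.07 = $116.60
Social Security (OASDI): $1728.33 × 0.075 = $129.62
Medicare tax: $1728.33 × 0.025 = $43.21
Paid family leave insurance: $1728.33 × 0.005 = $8.64
Union dues: $93.42
Total deductions = $62.57 + $12.49 + $116.60 + $129.62 + $43.21 + $8.64 + $93.42 = $466.55
Net pay = $1728.33 − $466.55 = $1261.78

$1261.78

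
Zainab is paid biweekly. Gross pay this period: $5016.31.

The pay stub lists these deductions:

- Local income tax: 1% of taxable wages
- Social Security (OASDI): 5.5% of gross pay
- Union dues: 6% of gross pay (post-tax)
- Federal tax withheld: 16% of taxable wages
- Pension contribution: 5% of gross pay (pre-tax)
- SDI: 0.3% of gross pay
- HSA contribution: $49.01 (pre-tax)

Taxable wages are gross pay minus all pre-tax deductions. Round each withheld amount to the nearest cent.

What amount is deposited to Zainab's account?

$3322.75

Pension contribution: $5016.31 × 0.05 = $250.82
HSA contribution: $49.01
Pre-tax total = $250.82 + $49.01 = $299.83
Taxable wages = $5016.31 − $299.83 = $4716.48
Federal tax withheld: $4716.48 × 0.16 = $754.64
Local income tax: $4716.48 × 0.01 = $47.16
SDI: $5016.31 × 0.003 = $15.05
Social Security (OASDI): $5016.31 × 0.055 = $275.90
Union dues: $5016.31 × 0.06 = $300.98
Total deductions = $250.82 + $49.01 + $754.64 + $47.16 + $15.05 + $275.90 + $300.98 = $1693.56
Net pay = $5016.31 − $1693.56 = $3322.75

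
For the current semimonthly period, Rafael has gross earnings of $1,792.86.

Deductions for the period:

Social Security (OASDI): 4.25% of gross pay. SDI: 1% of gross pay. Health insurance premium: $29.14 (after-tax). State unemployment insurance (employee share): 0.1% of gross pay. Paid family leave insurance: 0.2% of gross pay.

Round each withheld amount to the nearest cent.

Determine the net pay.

SDI: $1,792.86 × 0.01 = $17.93
State unemployment insurance (employee share): $1,792.86 × 0.001 = $1.79
Social Security (OASDI): $1,792.86 × 0.0425 = $76.20
Paid family leave insurance: $1,792.86 × 0.002 = $3.59
Health insurance premium: $29.14
Total deductions = $17.93 + $1.79 + $76.20 + $3.59 + $29.14 = $128.65
Net pay = $1,792.86 − $128.65 = $1,664.21

$1,664.21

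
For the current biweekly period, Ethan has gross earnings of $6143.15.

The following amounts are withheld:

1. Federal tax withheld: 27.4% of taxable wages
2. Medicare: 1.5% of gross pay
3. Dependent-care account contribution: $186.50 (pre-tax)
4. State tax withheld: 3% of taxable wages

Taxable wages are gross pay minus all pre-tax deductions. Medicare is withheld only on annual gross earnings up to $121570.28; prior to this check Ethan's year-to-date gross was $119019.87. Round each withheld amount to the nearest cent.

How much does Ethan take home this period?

Dependent-care account contribution: $186.50
Taxable wages = $6143.15 − $186.50 = $5956.65
Federal tax withheld: $5956.65 × 0.274 = $1632.12
State tax withheld: $5956.65 × 0.03 = $178.70
Medicare: only $121570.28 − $119019.87 = $2550.41 of this check is subject → $2550.41 × 0.015 = $38.26
Total deductions = $186.50 + $1632.12 + $178.70 + $38.26 = $2035.58
Net pay = $6143.15 − $2035.58 = $4107.57

$4107.57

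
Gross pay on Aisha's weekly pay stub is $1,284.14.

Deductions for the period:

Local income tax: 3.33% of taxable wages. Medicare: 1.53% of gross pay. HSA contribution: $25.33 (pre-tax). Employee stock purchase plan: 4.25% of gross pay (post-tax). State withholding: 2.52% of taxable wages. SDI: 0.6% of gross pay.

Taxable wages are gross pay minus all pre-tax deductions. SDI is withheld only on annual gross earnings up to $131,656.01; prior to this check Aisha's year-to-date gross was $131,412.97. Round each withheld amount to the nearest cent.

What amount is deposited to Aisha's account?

$1,109.48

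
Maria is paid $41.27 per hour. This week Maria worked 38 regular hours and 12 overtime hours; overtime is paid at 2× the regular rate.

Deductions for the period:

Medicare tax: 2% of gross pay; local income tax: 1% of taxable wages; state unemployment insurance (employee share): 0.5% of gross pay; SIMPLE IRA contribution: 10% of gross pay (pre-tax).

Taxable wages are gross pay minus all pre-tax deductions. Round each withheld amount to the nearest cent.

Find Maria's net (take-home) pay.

Regular pay: 38 × $41.27 = $1,568.26
Overtime pay: 12 × $41.27 × 2 = $990.48
Gross pay = $1,568.26 + $990.48 = $2,558.74
SIMPLE IRA contribution: $2,558.74 × 0.1 = $255.87
Taxable wages = $2,558.74 − $255.87 = $2,302.87
Local income tax: $2,302.87 × 0.01 = $23.03
Medicare tax: $2,558.74 × 0.02 = $51.17
State unemployment insurance (employee share): $2,558.74 × 0.005 = $12.79
Total deductions = $255.87 + $23.03 + $51.17 + $12.79 = $342.86
Net pay = $2,558.74 − $342.86 = $2,215.88

$2,215.88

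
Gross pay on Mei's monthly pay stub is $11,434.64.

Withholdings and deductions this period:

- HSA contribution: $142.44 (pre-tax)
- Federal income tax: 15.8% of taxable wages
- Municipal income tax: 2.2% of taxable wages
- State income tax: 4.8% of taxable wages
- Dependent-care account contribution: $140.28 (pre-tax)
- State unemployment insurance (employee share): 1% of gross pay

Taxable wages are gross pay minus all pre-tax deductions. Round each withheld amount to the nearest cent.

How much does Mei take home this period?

Dependent-care account contribution: $140.28
HSA contribution: $142.44
Pre-tax total = $140.28 + $142.44 = $282.72
Taxable wages = $11,434.64 − $282.72 = $11,151.92
Federal income tax: $11,151.92 × 0.158 = $1,762.00
State income tax: $11,151.92 × 0.048 = $535.29
Municipal income tax: $11,151.92 × 0.022 = $245.34
State unemployment insurance (employee share): $11,434.64 × 0.01 = $114.35
Total deductions = $140.28 + $142.44 + $1,762.00 + $535.29 + $245.34 + $114.35 = $2,939.70
Net pay = $11,434.64 − $2,939.70 = $8,494.94

$8,494.94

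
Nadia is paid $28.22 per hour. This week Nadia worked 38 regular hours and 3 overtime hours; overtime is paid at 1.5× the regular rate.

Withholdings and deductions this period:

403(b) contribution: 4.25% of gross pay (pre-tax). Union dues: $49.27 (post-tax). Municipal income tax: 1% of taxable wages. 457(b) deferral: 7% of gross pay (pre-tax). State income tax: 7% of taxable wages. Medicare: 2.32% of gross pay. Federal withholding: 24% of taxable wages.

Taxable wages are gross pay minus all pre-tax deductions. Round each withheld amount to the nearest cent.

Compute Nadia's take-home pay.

Regular pay: 38 × $28.22 = $1,072.36
Overtime pay: 3 × $28.22 × 1.5 = $126.99
Gross pay = $1,072.36 + $126.99 = $1,199.35
457(b) deferral: $1,199.35 × 0.07 = $83.95
403(b) contribution: $1,199.35 × 0.0425 = $50.97
Pre-tax total = $83.95 + $50.97 = $134.92
Taxable wages = $1,199.35 − $134.92 = $1,064.43
State income tax: $1,064.43 × 0.07 = $74.51
Federal withholding: $1,064.43 × 0.24 = $255.46
Municipal income tax: $1,064.43 × 0.01 = $10.64
Medicare: $1,199.35 × 0.0232 = $27.82
Union dues: $49.27
Total deductions = $83.95 + $50.97 + $74.51 + $255.46 + $10.64 + $27.82 + $49.27 = $552.62
Net pay = $1,199.35 − $552.62 = $646.73

$646.73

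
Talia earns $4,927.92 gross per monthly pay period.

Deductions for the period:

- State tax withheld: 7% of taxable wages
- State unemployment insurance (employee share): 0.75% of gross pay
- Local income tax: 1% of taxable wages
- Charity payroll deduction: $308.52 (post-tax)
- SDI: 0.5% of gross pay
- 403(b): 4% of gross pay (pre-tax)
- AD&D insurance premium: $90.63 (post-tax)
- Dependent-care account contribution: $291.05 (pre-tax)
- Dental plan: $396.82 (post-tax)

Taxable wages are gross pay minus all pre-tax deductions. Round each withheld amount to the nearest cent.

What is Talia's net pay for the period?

$3,227.00

403(b): $4,927.92 × 0.04 = $197.12
Dependent-care account contribution: $291.05
Pre-tax total = $197.12 + $291.05 = $488.17
Taxable wages = $4,927.92 − $488.17 = $4,439.75
Local income tax: $4,439.75 × 0.01 = $44.40
State tax withheld: $4,439.75 × 0.07 = $310.78
SDI: $4,927.92 × 0.005 = $24.64
State unemployment insurance (employee share): $4,927.92 × 0.0075 = $36.96
Dental plan: $396.82
AD&D insurance premium: $90.63
Charity payroll deduction: $308.52
Total deductions = $197.12 + $291.05 + $44.40 + $310.78 + $24.64 + $36.96 + $396.82 + $90.63 + $308.52 = $1,700.92
Net pay = $4,927.92 − $1,700.92 = $3,227.00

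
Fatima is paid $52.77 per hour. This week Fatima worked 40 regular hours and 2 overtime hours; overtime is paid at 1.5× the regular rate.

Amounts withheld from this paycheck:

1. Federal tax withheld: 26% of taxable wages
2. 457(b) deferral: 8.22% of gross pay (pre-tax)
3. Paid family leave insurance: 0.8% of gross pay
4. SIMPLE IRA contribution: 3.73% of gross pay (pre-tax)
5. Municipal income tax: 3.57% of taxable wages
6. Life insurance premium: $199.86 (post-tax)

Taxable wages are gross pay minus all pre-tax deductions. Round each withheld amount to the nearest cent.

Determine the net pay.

Regular pay: 40 × $52.77 = $2,110.80
Overtime pay: 2 × $52.77 × 1.5 = $158.31
Gross pay = $2,110.80 + $158.31 = $2,269.11
457(b) deferral: $2,269.11 × 0.0822 = $186.52
SIMPLE IRA contribution: $2,269.11 × 0.0373 = $84.64
Pre-tax total = $186.52 + $84.64 = $271.16
Taxable wages = $2,269.11 − $271.16 = $1,997.95
Municipal income tax: $1,997.95 × 0.0357 = $71.33
Federal tax withheld: $1,997.95 × 0.26 = $519.47
Paid family leave insurance: $2,269.11 × 0.008 = $18.15
Life insurance premium: $199.86
Total deductions = $186.52 + $84.64 + $71.33 + $519.47 + $18.15 + $199.86 = $1,079.97
Net pay = $2,269.11 − $1,079.97 = $1,189.14

$1,189.14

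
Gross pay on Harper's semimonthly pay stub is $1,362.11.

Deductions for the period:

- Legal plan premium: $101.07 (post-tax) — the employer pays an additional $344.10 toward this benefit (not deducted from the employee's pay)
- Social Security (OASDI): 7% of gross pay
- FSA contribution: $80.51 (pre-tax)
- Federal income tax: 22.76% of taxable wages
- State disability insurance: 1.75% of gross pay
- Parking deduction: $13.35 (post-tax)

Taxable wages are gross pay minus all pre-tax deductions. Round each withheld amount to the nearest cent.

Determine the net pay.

FSA contribution: $80.51
Taxable wages = $1,362.11 − $80.51 = $1,281.60
Federal income tax: $1,281.60 × 0.2276 = $291.69
Social Security (OASDI): $1,362.11 × 0.07 = $95.35
State disability insurance: $1,362.11 × 0.0175 = $23.84
Legal plan premium: $101.07
Parking deduction: $13.35
(Employer's $344.10 toward legal plan premium is not withheld from the employee.)
Total deductions = $80.51 + $291.69 + $95.35 + $23.84 + $101.07 + $13.35 = $605.81
Net pay = $1,362.11 − $605.81 = $756.30

$756.30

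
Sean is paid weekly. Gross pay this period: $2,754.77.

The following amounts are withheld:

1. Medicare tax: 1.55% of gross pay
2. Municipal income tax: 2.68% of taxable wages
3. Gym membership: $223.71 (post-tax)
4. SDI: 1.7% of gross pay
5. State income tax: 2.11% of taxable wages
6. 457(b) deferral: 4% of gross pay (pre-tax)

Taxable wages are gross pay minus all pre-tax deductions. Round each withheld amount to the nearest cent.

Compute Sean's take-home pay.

457(b) deferral: $2,754.77 × 0.04 = $110.19
Taxable wages = $2,754.77 − $110.19 = $2,644.58
Municipal income tax: $2,644.58 × 0.0268 = $70.87
State income tax: $2,644.58 × 0.0211 = $55.80
Medicare tax: $2,754.77 × 0.0155 = $42.70
SDI: $2,754.77 × 0.017 = $46.83
Gym membership: $223.71
Total deductions = $110.19 + $70.87 + $55.80 + $42.70 + $46.83 + $223.71 = $550.10
Net pay = $2,754.77 − $550.10 = $2,204.67

$2,204.67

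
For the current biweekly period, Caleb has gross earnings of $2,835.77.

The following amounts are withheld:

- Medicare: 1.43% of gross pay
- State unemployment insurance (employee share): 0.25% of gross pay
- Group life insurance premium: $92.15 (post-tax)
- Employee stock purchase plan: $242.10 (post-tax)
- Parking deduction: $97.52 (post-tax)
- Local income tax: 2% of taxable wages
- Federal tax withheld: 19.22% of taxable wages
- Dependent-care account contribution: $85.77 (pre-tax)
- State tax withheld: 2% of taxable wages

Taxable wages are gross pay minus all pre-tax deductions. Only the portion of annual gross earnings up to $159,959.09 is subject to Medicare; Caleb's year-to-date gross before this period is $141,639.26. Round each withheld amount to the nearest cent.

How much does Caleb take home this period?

$1,632.04

Dependent-care account contribution: $85.77
Taxable wages = $2,835.77 − $85.77 = $2,750.00
Local income tax: $2,750.00 × 0.02 = $55.00
State tax withheld: $2,750.00 × 0.02 = $55.00
Federal tax withheld: $2,750.00 × 0.1922 = $528.55
Medicare: cap not yet reached, full $2,835.77 is subject → $2,835.77 × 0.0143 = $40.55
State unemployment insurance (employee share): $2,835.77 × 0.0025 = $7.09
Group life insurance premium: $92.15
Parking deduction: $97.52
Employee stock purchase plan: $242.10
Total deductions = $85.77 + $55.00 + $55.00 + $528.55 + $40.55 + $7.09 + $92.15 + $97.52 + $242.10 = $1,203.73
Net pay = $2,835.77 − $1,203.73 = $1,632.04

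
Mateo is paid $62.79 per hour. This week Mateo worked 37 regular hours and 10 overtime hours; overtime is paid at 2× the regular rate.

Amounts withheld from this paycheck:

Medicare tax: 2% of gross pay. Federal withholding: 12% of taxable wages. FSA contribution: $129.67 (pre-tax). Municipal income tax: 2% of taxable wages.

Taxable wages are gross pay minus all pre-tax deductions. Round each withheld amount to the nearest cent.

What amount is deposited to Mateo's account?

Regular pay: 37 × $62.79 = $2,323.23
Overtime pay: 10 × $62.79 × 2 = $1,255.80
Gross pay = $2,323.23 + $1,255.80 = $3,579.03
FSA contribution: $129.67
Taxable wages = $3,579.03 − $129.67 = $3,449.36
Federal withholding: $3,449.36 × 0.12 = $413.92
Municipal income tax: $3,449.36 × 0.02 = $68.99
Medicare tax: $3,579.03 × 0.02 = $71.58
Total deductions = $129.67 + $413.92 + $68.99 + $71.58 = $684.16
Net pay = $3,579.03 − $684.16 = $2,894.87

$2,894.87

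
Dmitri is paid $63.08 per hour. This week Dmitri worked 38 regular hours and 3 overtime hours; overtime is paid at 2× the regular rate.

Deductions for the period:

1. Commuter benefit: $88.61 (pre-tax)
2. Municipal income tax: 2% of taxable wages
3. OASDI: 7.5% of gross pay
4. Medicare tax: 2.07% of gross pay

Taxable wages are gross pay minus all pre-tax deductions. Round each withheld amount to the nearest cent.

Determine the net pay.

$2367.56

Regular pay: 38 × $63.08 = $2397.04
Overtime pay: 3 × $63.08 × 2 = $378.48
Gross pay = $2397.04 + $378.48 = $2775.52
Commuter benefit: $88.61
Taxable wages = $2775.52 − $88.61 = $2686.91
Municipal income tax: $2686.91 × 0.02 = $53.74
OASDI: $2775.52 × 0.075 = $208.16
Medicare tax: $2775.52 × 0.0207 = $57.45
Total deductions = $88.61 + $53.74 + $208.16 + $57.45 = $407.96
Net pay = $2775.52 − $407.96 = $2367.56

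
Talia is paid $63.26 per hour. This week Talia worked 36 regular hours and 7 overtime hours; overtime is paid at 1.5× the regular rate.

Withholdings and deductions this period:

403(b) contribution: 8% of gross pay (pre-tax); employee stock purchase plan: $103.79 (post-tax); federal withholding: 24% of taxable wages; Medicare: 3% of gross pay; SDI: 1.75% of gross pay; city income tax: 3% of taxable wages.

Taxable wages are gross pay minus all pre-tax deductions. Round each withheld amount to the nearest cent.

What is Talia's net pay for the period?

$1732.05

Regular pay: 36 × $63.26 = $2277.36
Overtime pay: 7 × $63.26 × 1.5 = $664.23
Gross pay = $2277.36 + $664.23 = $2941.59
403(b) contribution: $2941.59 × 0.08 = $235.33
Taxable wages = $2941.59 − $235.33 = $2706.26
City income tax: $2706.26 × 0.03 = $81.19
Federal withholding: $2706.26 × 0.24 = $649.50
Medicare: $2941.59 × 0.03 = $88.25
SDI: $2941.59 × 0.0175 = $51.48
Employee stock purchase plan: $103.79
Total deductions = $235.33 + $81.19 + $649.50 + $88.25 + $51.48 + $103.79 = $1209.54
Net pay = $2941.59 − $1209.54 = $1732.05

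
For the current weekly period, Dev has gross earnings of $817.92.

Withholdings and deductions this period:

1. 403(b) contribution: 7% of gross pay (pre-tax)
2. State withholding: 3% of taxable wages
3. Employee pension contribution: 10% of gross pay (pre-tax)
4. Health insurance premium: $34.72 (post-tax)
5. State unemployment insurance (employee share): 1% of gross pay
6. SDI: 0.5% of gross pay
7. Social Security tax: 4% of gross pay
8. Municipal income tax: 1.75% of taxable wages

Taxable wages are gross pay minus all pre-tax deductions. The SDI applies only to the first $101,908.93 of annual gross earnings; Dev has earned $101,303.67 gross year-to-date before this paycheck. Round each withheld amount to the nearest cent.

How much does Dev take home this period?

403(b) contribution: $817.92 × 0.07 = $57.25
Employee pension contribution: $817.92 × 0.1 = $81.79
Pre-tax total = $57.25 + $81.79 = $139.04
Taxable wages = $817.92 − $139.04 = $678.88
Municipal income tax: $678.88 × 0.0175 = $11.88
State withholding: $678.88 × 0.03 = $20.37
State unemployment insurance (employee share): $817.92 × 0.01 = $8.18
Social Security tax: $817.92 × 0.04 = $32.72
SDI: only $101,908.93 − $101,303.67 = $605.26 of this check is subject → $605.26 × 0.005 = $3.03
Health insurance premium: $34.72
Total deductions = $57.25 + $81.79 + $11.88 + $20.37 + $8.18 + $32.72 + $3.03 + $34.72 = $249.94
Net pay = $817.92 − $249.94 = $567.98

$567.98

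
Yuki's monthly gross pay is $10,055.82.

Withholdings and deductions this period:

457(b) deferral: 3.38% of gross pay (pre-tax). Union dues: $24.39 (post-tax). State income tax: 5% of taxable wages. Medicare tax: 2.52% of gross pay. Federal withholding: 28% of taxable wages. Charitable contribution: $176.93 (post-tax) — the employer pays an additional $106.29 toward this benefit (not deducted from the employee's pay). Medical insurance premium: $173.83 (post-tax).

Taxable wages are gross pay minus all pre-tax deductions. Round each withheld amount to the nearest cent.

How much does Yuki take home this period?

457(b) deferral: $10,055.82 × 0.0338 = $339.89
Taxable wages = $10,055.82 − $339.89 = $9,715.93
Federal withholding: $9,715.93 × 0.28 = $2,720.46
State income tax: $9,715.93 × 0.05 = $485.80
Medicare tax: $10,055.82 × 0.0252 = $253.41
Medical insurance premium: $173.83
Union dues: $24.39
Charitable contribution: $176.93
(Employer's $106.29 toward charitable contribution is not withheld from the employee.)
Total deductions = $339.89 + $2,720.46 + $485.80 + $253.41 + $173.83 + $24.39 + $176.93 = $4,174.71
Net pay = $10,055.82 − $4,174.71 = $5,881.11

$5,881.11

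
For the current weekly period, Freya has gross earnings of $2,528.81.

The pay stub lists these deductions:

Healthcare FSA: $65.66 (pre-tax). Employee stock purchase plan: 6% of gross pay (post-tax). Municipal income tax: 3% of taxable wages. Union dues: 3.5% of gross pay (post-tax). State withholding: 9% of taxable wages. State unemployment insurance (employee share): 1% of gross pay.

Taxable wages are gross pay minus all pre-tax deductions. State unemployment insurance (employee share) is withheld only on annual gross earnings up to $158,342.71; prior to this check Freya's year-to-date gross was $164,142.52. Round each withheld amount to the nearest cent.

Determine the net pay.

$1,927.34

Healthcare FSA: $65.66
Taxable wages = $2,528.81 − $65.66 = $2,463.15
Municipal income tax: $2,463.15 × 0.03 = $73.89
State withholding: $2,463.15 × 0.09 = $221.68
State unemployment insurance (employee share): annual cap $158,342.71 already reached (YTD $164,142.52), so $0.00
Union dues: $2,528.81 × 0.035 = $88.51
Employee stock purchase plan: $2,528.81 × 0.06 = $151.73
Total deductions = $65.66 + $73.89 + $221.68 + $0.00 + $88.51 + $151.73 = $601.47
Net pay = $2,528.81 − $601.47 = $1,927.34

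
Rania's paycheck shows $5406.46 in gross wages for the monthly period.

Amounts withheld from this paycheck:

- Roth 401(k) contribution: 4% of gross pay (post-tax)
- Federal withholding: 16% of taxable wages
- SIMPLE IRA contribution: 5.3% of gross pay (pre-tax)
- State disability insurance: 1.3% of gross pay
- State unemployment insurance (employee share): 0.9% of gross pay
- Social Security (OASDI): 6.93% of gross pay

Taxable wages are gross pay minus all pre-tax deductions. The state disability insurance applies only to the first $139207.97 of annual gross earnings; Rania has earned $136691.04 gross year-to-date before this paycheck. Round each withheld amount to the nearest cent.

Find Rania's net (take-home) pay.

$3628.42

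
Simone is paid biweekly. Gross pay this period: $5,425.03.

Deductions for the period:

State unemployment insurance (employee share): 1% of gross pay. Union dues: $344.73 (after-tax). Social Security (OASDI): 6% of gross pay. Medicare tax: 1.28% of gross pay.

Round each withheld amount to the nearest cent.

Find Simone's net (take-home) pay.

$4,631.11

Medicare tax: $5,425.03 × 0.0128 = $69.44
Social Security (OASDI): $5,425.03 × 0.06 = $325.50
State unemployment insurance (employee share): $5,425.03 × 0.01 = $54.25
Union dues: $344.73
Total deductions = $69.44 + $325.50 + $54.25 + $344.73 = $793.92
Net pay = $5,425.03 − $793.92 = $4,631.11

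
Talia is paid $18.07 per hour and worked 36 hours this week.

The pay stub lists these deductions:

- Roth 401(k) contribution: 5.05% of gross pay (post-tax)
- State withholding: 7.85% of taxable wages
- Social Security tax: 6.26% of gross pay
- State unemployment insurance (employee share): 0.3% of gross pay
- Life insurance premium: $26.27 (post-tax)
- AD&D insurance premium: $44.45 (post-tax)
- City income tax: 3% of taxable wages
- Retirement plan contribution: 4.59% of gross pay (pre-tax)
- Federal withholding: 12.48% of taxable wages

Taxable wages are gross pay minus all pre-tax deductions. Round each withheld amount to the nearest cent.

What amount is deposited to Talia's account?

Gross pay: 36 × $18.07 = $650.52
Retirement plan contribution: $650.52 × 0.0459 = $29.86
Taxable wages = $650.52 − $29.86 = $620.66
State withholding: $620.66 × 0.0785 = $48.72
City income tax: $620.66 × 0.03 = $18.62
Federal withholding: $620.66 × 0.1248 = $77.46
State unemployment insurance (employee share): $650.52 × 0.003 = $1.95
Social Security tax: $650.52 × 0.0626 = $40.72
Roth 401(k) contribution: $650.52 × 0.0505 = $32.85
AD&D insurance premium: $44.45
Life insurance premium: $26.27
Total deductions = $29.86 + $48.72 + $18.62 + $77.46 + $1.95 + $40.72 + $32.85 + $44.45 + $26.27 = $320.90
Net pay = $650.52 − $320.90 = $329.62

$329.62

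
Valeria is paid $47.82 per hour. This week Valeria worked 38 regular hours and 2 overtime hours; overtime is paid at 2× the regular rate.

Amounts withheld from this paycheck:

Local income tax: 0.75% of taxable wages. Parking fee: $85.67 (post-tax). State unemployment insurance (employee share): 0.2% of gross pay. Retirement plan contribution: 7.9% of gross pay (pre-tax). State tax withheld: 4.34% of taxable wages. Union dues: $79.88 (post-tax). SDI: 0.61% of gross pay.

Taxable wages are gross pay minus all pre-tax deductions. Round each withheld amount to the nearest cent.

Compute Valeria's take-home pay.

Regular pay: 38 × $47.82 = $1,817.16
Overtime pay: 2 × $47.82 × 2 = $191.28
Gross pay = $1,817.16 + $191.28 = $2,008.44
Retirement plan contribution: $2,008.44 × 0.079 = $158.67
Taxable wages = $2,008.44 − $158.67 = $1,849.77
Local income tax: $1,849.77 × 0.0075 = $13.87
State tax withheld: $1,849.77 × 0.0434 = $80.28
State unemployment insurance (employee share): $2,008.44 × 0.002 = $4.02
SDI: $2,008.44 × 0.0061 = $12.25
Parking fee: $85.67
Union dues: $79.88
Total deductions = $158.67 + $13.87 + $80.28 + $4.02 + $12.25 + $85.67 + $79.88 = $434.64
Net pay = $2,008.44 − $434.64 = $1,573.80

$1,573.80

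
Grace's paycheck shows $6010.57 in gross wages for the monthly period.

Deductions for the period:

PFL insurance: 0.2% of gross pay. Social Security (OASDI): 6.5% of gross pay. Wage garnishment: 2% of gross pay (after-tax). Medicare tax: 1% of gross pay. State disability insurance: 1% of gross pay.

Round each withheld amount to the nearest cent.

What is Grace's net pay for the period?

Medicare tax: $6010.57 × 0.01 = $60.11
State disability insurance: $6010.57 × 0.01 = $60.11
PFL insurance: $6010.57 × 0.002 = $12.02
Social Security (OASDI): $6010.57 × 0.065 = $390.69
Wage garnishment: $6010.57 × 0.02 = $120.21
Total deductions = $60.11 + $60.11 + $12.02 + $390.69 + $120.21 = $643.14
Net pay = $6010.57 − $643.14 = $5367.43

$5367.43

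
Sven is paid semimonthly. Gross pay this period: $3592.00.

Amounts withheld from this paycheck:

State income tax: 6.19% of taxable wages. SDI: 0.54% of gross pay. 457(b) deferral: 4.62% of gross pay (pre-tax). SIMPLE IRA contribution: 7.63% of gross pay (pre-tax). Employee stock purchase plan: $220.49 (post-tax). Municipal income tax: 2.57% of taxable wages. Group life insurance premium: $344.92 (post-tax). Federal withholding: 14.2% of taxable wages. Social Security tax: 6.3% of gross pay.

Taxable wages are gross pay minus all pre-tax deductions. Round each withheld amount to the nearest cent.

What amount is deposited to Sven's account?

$1617.17

457(b) deferral: $3592.00 × 0.0462 = $165.95
SIMPLE IRA contribution: $3592.00 × 0.0763 = $274.07
Pre-tax total = $165.95 + $274.07 = $440.02
Taxable wages = $3592.00 − $440.02 = $3151.98
State income tax: $3151.98 × 0.0619 = $195.11
Federal withholding: $3151.98 × 0.142 = $447.58
Municipal income tax: $3151.98 × 0.0257 = $81.01
SDI: $3592.00 × 0.0054 = $19.40
Social Security tax: $3592.00 × 0.063 = $226.30
Employee stock purchase plan: $220.49
Group life insurance premium: $344.92
Total deductions = $165.95 + $274.07 + $195.11 + $447.58 + $81.01 + $19.40 + $226.30 + $220.49 + $344.92 = $1974.83
Net pay = $3592.00 − $1974.83 = $1617.17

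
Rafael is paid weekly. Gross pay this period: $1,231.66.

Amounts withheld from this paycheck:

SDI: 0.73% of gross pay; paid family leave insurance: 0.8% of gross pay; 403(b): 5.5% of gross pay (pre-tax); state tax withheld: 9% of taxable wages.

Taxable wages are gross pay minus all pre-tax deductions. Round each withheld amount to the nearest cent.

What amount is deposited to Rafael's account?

403(b): $1,231.66 × 0.055 = $67.74
Taxable wages = $1,231.66 − $67.74 = $1,163.92
State tax withheld: $1,163.92 × 0.09 = $104.75
Paid family leave insurance: $1,231.66 × 0.008 = $9.85
SDI: $1,231.66 × 0.0073 = $8.99
Total deductions = $67.74 + $104.75 + $9.85 + $8.99 = $191.33
Net pay = $1,231.66 − $191.33 = $1,040.33

$1,040.33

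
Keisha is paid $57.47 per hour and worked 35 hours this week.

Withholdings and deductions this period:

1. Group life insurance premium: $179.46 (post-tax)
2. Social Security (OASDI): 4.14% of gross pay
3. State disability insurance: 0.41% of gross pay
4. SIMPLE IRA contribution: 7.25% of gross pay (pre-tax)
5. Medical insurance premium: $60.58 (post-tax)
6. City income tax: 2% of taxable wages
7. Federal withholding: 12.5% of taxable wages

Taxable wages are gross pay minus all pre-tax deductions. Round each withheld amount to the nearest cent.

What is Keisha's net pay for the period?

$1,263.55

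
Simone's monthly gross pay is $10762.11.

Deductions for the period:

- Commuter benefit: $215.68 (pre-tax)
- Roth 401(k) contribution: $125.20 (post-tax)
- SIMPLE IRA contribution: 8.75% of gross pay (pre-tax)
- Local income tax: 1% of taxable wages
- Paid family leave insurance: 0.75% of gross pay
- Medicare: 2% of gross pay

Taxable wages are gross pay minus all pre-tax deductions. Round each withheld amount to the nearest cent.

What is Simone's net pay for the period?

Commuter benefit: $215.68
SIMPLE IRA contribution: $10762.11 × 0.0875 = $941.68
Pre-tax total = $215.68 + $941.68 = $1157.36
Taxable wages = $10762.11 − $1157.36 = $9604.75
Local income tax: $9604.75 × 0.01 = $96.05
Medicare: $10762.11 × 0.02 = $215.24
Paid family leave insurance: $10762.11 × 0.0075 = $80.72
Roth 401(k) contribution: $125.20
Total deductions = $215.68 + $941.68 + $96.05 + $215.24 + $80.72 + $125.20 = $1674.57
Net pay = $10762.11 − $1674.57 = $9087.54

$9087.54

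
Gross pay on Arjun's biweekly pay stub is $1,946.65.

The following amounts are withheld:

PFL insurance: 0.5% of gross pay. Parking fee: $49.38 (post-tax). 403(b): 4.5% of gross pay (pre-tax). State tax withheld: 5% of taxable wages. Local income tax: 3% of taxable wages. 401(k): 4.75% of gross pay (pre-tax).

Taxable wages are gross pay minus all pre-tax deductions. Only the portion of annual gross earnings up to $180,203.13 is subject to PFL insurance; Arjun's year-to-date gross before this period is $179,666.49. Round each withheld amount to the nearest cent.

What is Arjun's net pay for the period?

403(b): $1,946.65 × 0.045 = $87.60
401(k): $1,946.65 × 0.0475 = $92.47
Pre-tax total = $87.60 + $92.47 = $180.07
Taxable wages = $1,946.65 − $180.07 = $1,766.58
Local income tax: $1,766.58 × 0.03 = $53.00
State tax withheld: $1,766.58 × 0.05 = $88.33
PFL insurance: only $180,203.13 − $179,666.49 = $536.64 of this check is subject → $536.64 × 0.005 = $2.68
Parking fee: $49.38
Total deductions = $87.60 + $92.47 + $53.00 + $88.33 + $2.68 + $49.38 = $373.46
Net pay = $1,946.65 − $373.46 = $1,573.19

$1,573.19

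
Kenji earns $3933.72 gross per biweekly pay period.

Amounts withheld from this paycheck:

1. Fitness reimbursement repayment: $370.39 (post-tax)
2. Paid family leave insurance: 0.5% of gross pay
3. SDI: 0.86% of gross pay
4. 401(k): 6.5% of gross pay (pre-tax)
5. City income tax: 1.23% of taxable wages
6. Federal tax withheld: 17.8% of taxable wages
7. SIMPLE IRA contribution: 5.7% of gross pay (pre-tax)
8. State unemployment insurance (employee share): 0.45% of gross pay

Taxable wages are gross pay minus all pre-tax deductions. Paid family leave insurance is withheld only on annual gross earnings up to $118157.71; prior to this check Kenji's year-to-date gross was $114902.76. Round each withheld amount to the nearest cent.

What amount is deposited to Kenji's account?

$2358.36

SIMPLE IRA contribution: $3933.72 × 0.057 = $224.22
401(k): $3933.72 × 0.065 = $255.69
Pre-tax total = $224.22 + $255.69 = $479.91
Taxable wages = $3933.72 − $479.91 = $3453.81
City income tax: $3453.81 × 0.0123 = $42.48
Federal tax withheld: $3453.81 × 0.178 = $614.78
Paid family leave insurance: only $118157.71 − $114902.76 = $3254.95 of this check is subject → $3254.95 × 0.005 = $16.27
State unemployment insurance (employee share): $3933.72 × 0.0045 = $17.70
SDI: $3933.72 × 0.0086 = $33.83
Fitness reimbursement repayment: $370.39
Total deductions = $224.22 + $255.69 + $42.48 + $614.78 + $16.27 + $17.70 + $33.83 + $370.39 = $1575.36
Net pay = $3933.72 − $1575.36 = $2358.36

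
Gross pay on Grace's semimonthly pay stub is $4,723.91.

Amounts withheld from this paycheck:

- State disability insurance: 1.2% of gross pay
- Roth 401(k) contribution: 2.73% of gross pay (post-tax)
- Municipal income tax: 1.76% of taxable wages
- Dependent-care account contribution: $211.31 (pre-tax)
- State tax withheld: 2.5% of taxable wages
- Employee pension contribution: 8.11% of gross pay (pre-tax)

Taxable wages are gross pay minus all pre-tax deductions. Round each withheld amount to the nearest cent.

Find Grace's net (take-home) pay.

$3,767.92

Employee pension contribution: $4,723.91 × 0.0811 = $383.11
Dependent-care account contribution: $211.31
Pre-tax total = $383.11 + $211.31 = $594.42
Taxable wages = $4,723.91 − $594.42 = $4,129.49
Municipal income tax: $4,129.49 × 0.0176 = $72.68
State tax withheld: $4,129.49 × 0.025 = $103.24
State disability insurance: $4,723.91 × 0.012 = $56.69
Roth 401(k) contribution: $4,723.91 × 0.0273 = $128.96
Total deductions = $383.11 + $211.31 + $72.68 + $103.24 + $56.69 + $128.96 = $955.99
Net pay = $4,723.91 − $955.99 = $3,767.92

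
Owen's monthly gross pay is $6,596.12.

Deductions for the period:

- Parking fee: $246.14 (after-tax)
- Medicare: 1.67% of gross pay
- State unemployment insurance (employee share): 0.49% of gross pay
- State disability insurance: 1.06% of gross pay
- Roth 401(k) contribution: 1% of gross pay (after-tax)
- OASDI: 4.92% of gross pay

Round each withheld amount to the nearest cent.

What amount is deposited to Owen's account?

$5,747.09

State disability insurance: $6,596.12 × 0.0106 = $69.92
Medicare: $6,596.12 × 0.0167 = $110.16
State unemployment insurance (employee share): $6,596.12 × 0.0049 = $32.32
OASDI: $6,596.12 × 0.0492 = $324.53
Parking fee: $246.14
Roth 401(k) contribution: $6,596.12 × 0.01 = $65.96
Total deductions = $69.92 + $110.16 + $32.32 + $324.53 + $246.14 + $65.96 = $849.03
Net pay = $6,596.12 − $849.03 = $5,747.09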